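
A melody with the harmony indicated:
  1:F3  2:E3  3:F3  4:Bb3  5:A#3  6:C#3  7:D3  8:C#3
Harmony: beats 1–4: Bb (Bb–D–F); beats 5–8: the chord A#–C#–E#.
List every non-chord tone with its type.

The harmony at that moment is Bb major triad (Bb, D, F); E3 is not a chord tone.
It is approached by step down from F3 and left by step up to F3.
Step away and step back to the same note — a neighbor tone (lower neighbor).
The harmony at that moment is A# minor triad (A#, C#, E#); D3 is not a chord tone.
It is approached by step up from C#3 and left by step down to C#3.
Step away and step back to the same note — a neighbor tone (upper neighbor).

E3 (beat 2) — neighbor tone; D3 (beat 7) — neighbor tone.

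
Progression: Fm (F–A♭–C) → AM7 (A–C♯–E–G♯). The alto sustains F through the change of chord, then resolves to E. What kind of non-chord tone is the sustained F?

The harmony at that moment is A major seventh chord (A, C♯, E, G♯); F is not a chord tone.
It is held over (the same pitch as the preceding F) and left by step down to E.
Held over from the previous chord and resolving down by step — a suspension.

F is a suspension.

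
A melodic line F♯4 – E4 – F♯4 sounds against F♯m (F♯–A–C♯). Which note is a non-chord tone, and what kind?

The harmony at that moment is F♯ minor triad (F♯, A, C♯); E4 is not a chord tone.
It is approached by step down from F♯4 and left by step up to F♯4.
Step away and step back to the same note — a neighbor tone (lower neighbor).

E4 is a neighbor tone.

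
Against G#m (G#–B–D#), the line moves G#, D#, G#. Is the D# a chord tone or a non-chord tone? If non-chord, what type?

Chord tone (the fifth of G# minor triad).

G# minor triad contains G#, B, D#; D# is the fifth, so it is a chord tone.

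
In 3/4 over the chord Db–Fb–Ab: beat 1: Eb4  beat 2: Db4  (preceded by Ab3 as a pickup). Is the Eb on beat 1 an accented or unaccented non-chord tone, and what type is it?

Accented appoggiatura.

The harmony at that moment is Db minor triad (Db, Fb, Ab); Eb4 is not a chord tone.
It is approached by leap up from Ab3 and left by step down to Db4.
Leap in, step out — an appoggiatura.
It falls on the downbeat, so it is accented.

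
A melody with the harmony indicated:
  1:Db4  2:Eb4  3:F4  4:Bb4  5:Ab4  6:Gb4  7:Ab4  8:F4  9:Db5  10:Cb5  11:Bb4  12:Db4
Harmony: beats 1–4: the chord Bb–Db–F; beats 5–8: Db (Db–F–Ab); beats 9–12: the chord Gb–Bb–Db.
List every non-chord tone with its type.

Eb4 (beat 2) — passing tone; Gb4 (beat 6) — neighbor tone; Cb5 (beat 10) — passing tone.

The harmony at that moment is Bb minor triad (Bb, Db, F); Eb4 is not a chord tone.
It is approached by step up from Db4 and left by step up to F4.
Step in, step out in the same direction — a passing tone.
The harmony at that moment is Db major triad (Db, F, Ab); Gb4 is not a chord tone.
It is approached by step down from Ab4 and left by step up to Ab4.
Step away and step back to the same note — a neighbor tone (lower neighbor).
The harmony at that moment is Gb major triad (Gb, Bb, Db); Cb5 is not a chord tone.
It is approached by step down from Db5 and left by step down to Bb4.
Step in, step out in the same direction — a passing tone.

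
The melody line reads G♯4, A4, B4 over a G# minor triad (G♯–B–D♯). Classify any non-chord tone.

The harmony at that moment is G♯ minor triad (G♯, B, D♯); A4 is not a chord tone.
It is approached by step up from G♯4 and left by step up to B4.
Step in, step out in the same direction — a passing tone.

A4 is a passing tone.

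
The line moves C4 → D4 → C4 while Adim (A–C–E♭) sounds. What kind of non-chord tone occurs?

The harmony at that moment is A diminished triad (A, C, E♭); D4 is not a chord tone.
It is approached by step up from C4 and left by step down to C4.
Step away and step back to the same note — a neighbor tone (upper neighbor).

D4 is a neighbor tone.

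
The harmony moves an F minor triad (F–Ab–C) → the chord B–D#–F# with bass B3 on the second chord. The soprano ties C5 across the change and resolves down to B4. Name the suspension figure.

9–8 suspension.

At the second chord the bass is B3. The suspended C5 lies a ninth above the bass; after resolving down by step to B4, the interval above the bass becomes an octave.
Suspension figures are named by those two intervals: 9–8.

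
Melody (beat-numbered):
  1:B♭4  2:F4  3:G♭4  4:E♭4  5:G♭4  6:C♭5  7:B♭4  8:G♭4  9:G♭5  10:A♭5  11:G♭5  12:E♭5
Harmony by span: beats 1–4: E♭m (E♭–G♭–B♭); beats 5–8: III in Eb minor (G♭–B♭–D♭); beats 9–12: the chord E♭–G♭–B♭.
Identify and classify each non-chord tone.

F4 (beat 2) — appoggiatura; C♭5 (beat 6) — appoggiatura; A♭5 (beat 10) — neighbor tone.

The harmony at that moment is E♭ minor triad (E♭, G♭, B♭); F4 is not a chord tone.
It is approached by leap down from B♭4 and left by step up to G♭4.
Leap in, step out — an appoggiatura.
The harmony at that moment is G♭ major triad (G♭, B♭, D♭); C♭5 is not a chord tone.
It is approached by leap up from G♭4 and left by step down to B♭4.
Leap in, step out — an appoggiatura.
The harmony at that moment is E♭ minor triad (E♭, G♭, B♭); A♭5 is not a chord tone.
It is approached by step up from G♭5 and left by step down to G♭5.
Step away and step back to the same note — a neighbor tone (upper neighbor).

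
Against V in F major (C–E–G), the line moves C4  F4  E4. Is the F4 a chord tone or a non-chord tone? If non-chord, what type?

The harmony at that moment is C major triad (C, E, G); F4 is not a chord tone.
It is approached by leap up from C4 and left by step down to E4.
Leap in, step out — an appoggiatura.

Non-chord tone — an appoggiatura.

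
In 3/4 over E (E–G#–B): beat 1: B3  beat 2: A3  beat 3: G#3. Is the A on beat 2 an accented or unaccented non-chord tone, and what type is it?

The harmony at that moment is E major triad (E, G#, B); A3 is not a chord tone.
It is approached by step down from B3 and left by step down to G#3.
Step in, step out in the same direction — a passing tone.
It falls on a weak beat, so it is unaccented.

Unaccented passing tone.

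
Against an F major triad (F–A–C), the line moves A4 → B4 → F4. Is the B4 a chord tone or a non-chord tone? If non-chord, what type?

Non-chord tone — an escape tone.

The harmony at that moment is F major triad (F, A, C); B4 is not a chord tone.
It is approached by step up from A4 and left by leap down to F4.
Step in, leap out — an escape tone.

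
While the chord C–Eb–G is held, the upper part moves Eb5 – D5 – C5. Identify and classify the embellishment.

The harmony at that moment is C minor triad (C, Eb, G); D5 is not a chord tone.
It is approached by step down from Eb5 and left by step down to C5.
Step in, step out in the same direction — a passing tone.

D5 is a passing tone.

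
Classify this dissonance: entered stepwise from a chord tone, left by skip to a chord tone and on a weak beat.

Approach: by step. Departure: by leap. Metric position: weak.
Step in, leap out, from a weak position — an escape tone (échappée). (It is the mirror image of the appoggiatura, which leaps in and steps out on a strong beat.)

Escape tone.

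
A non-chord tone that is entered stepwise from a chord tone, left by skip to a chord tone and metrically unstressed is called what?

Approach: by step. Departure: by leap. Metric position: weak.
Step in, leap out, from a weak position — an escape tone (échappée). (It is the mirror image of the appoggiatura, which leaps in and steps out on a strong beat.)

Escape tone.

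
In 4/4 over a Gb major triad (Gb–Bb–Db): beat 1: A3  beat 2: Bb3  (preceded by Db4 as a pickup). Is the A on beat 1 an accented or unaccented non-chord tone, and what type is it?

Accented appoggiatura.

The harmony at that moment is Gb major triad (Gb, Bb, Db); A3 is not a chord tone.
It is approached by leap down from Db4 and left by step up to Bb3.
Leap in, step out — an appoggiatura.
It falls on the downbeat, so it is accented.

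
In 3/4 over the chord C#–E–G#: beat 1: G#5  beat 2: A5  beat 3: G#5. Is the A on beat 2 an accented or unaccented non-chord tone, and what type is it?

The harmony at that moment is C# minor triad (C#, E, G#); A5 is not a chord tone.
It is approached by step up from G#5 and left by step down to G#5.
Step away and step back to the same note — a neighbor tone (upper neighbor).
It falls on a weak beat, so it is unaccented.

Unaccented neighbor tone.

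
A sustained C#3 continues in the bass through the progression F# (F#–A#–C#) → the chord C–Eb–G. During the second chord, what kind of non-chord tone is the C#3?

The harmony at that moment is C minor triad (C, Eb, G); C#3 is not a chord tone.
It is held over (the same pitch as the preceding C#3) and then sustained as the same pitch into the next harmony.
Sustained through a change of harmony — a pedal tone.

Pedal tone (pedal point).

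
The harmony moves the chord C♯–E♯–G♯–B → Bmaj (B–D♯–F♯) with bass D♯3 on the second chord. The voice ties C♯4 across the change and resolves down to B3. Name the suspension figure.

7–6 suspension.

At the second chord the bass is D♯3. The suspended C♯4 lies a seventh above the bass; after resolving down by step to B3, the interval above the bass becomes a sixth.
Suspension figures are named by those two intervals: 7–6.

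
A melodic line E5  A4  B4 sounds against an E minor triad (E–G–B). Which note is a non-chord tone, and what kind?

A4 is an appoggiatura.

The harmony at that moment is E minor triad (E, G, B); A4 is not a chord tone.
It is approached by leap down from E5 and left by step up to B4.
Leap in, step out — an appoggiatura.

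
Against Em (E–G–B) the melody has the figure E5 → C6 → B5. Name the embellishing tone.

The harmony at that moment is E minor triad (E, G, B); C6 is not a chord tone.
It is approached by leap up from E5 and left by step down to B5.
Leap in, step out — an appoggiatura.

C6 is an appoggiatura.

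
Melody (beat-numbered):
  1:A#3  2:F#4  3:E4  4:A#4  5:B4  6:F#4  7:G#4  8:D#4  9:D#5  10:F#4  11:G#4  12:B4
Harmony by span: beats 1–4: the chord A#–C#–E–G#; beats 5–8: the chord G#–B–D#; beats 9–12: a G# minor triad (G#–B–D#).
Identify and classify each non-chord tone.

The harmony at that moment is A# half-diminished seventh chord (A#, C#, E, G#); F#4 is not a chord tone.
It is approached by leap up from A#3 and left by step down to E4.
Leap in, step out — an appoggiatura.
The harmony at that moment is G# minor triad (G#, B, D#); F#4 is not a chord tone.
It is approached by leap down from B4 and left by step up to G#4.
Leap in, step out — an appoggiatura.
The harmony at that moment is G# minor triad (G#, B, D#); F#4 is not a chord tone.
It is approached by leap down from D#5 and left by step up to G#4.
Leap in, step out — an appoggiatura.

F#4 (beat 2) — appoggiatura; F#4 (beat 6) — appoggiatura; F#4 (beat 10) — appoggiatura.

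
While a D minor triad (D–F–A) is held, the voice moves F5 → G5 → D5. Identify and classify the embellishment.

G5 is an escape tone.

The harmony at that moment is D minor triad (D, F, A); G5 is not a chord tone.
It is approached by step up from F5 and left by leap down to D5.
Step in, leap out — an escape tone.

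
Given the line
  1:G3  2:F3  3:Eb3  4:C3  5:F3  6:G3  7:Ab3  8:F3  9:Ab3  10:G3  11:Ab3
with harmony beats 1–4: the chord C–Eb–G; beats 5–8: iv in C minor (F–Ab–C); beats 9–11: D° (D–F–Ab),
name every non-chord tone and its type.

The harmony at that moment is C minor triad (C, Eb, G); F3 is not a chord tone.
It is approached by step down from G3 and left by step down to Eb3.
Step in, step out in the same direction — a passing tone.
The harmony at that moment is F minor triad (F, Ab, C); G3 is not a chord tone.
It is approached by step up from F3 and left by step up to Ab3.
Step in, step out in the same direction — a passing tone.
The harmony at that moment is D diminished triad (D, F, Ab); G3 is not a chord tone.
It is approached by step down from Ab3 and left by step up to Ab3.
Step away and step back to the same note — a neighbor tone (lower neighbor).

F3 (beat 2) — passing tone; G3 (beat 6) — passing tone; G3 (beat 10) — neighbor tone.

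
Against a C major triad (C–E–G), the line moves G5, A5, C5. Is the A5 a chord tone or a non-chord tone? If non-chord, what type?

The harmony at that moment is C major triad (C, E, G); A5 is not a chord tone.
It is approached by step up from G5 and left by leap down to C5.
Step in, leap out — an escape tone.

Non-chord tone — an escape tone.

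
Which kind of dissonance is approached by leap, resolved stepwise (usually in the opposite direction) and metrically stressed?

Appoggiatura.

Approach: by leap. Departure: by step. Metric position: strong.
Leap in, step out, in a metrically strong position — an appoggiatura. (It is the mirror image of the escape tone, which steps in and leaps out from a weak position.)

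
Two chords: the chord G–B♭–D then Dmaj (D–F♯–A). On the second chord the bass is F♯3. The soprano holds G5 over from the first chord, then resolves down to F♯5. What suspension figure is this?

At the second chord the bass is F♯3. The suspended G5 lies a ninth above the bass; after resolving down by step to F♯5, the interval above the bass becomes an octave.
Suspension figures are named by those two intervals: 9–8.

9–8 suspension.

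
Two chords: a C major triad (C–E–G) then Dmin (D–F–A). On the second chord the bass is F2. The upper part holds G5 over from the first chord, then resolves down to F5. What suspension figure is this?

At the second chord the bass is F2. The suspended G5 lies a ninth above the bass; after resolving down by step to F5, the interval above the bass becomes an octave.
Suspension figures are named by those two intervals: 9–8.

9–8 suspension.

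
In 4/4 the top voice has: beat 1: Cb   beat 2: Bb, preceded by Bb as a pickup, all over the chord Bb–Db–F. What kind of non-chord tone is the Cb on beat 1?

The harmony at that moment is Bb minor triad (Bb, Db, F); Cb is not a chord tone.
It is approached by step up from Bb and left by step down to Bb.
Step away and step back to the same note — a neighbor tone (upper neighbor).

Upper neighbor tone.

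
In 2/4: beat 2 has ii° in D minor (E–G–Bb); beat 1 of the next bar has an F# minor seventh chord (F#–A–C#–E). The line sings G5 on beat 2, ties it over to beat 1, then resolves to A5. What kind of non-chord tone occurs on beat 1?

Retardation.

The harmony at that moment is F# minor seventh chord (F#, A, C#, E); G5 is not a chord tone.
It is held over (the same pitch as the preceding G5) and left by step up to A5.
Held over from the previous chord and resolving up by step — a retardation.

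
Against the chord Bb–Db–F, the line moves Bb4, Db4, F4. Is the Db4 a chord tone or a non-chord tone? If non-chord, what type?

Chord tone (the third of Bb minor triad).

Bb minor triad contains Bb, Db, F; Db is the third, so it is a chord tone.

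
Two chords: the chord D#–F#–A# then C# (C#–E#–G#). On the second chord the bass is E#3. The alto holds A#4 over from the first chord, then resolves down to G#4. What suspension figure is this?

At the second chord the bass is E#3. The suspended A#4 lies a fourth above the bass; after resolving down by step to G#4, the interval above the bass becomes a third.
Suspension figures are named by those two intervals: 4–3.

4–3 suspension.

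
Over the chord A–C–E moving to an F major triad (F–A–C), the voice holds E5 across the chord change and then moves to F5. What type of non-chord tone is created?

The harmony at that moment is F major triad (F, A, C); E5 is not a chord tone.
It is held over (the same pitch as the preceding E5) and left by step up to F5.
Held over from the previous chord and resolving up by step — a retardation.

E5 is a retardation.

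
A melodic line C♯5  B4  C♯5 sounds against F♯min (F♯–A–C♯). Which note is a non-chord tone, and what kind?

The harmony at that moment is F♯ minor triad (F♯, A, C♯); B4 is not a chord tone.
It is approached by step down from C♯5 and left by step up to C♯5.
Step away and step back to the same note — a neighbor tone (lower neighbor).

B4 is a neighbor tone.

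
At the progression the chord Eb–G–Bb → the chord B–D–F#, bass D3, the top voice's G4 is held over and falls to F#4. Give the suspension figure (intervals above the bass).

4–3 suspension.

At the second chord the bass is D3. The suspended G4 lies a fourth above the bass; after resolving down by step to F#4, the interval above the bass becomes a third.
Suspension figures are named by those two intervals: 4–3.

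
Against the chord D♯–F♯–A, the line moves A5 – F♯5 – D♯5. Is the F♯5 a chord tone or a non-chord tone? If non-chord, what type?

Chord tone (the third of D# diminished triad).

D# diminished triad contains D♯, F♯, A; F♯ is the third, so it is a chord tone.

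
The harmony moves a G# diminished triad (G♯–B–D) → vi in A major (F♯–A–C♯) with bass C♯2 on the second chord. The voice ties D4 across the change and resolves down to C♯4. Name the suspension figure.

At the second chord the bass is C♯2. The suspended D4 lies a ninth above the bass; after resolving down by step to C♯4, the interval above the bass becomes an octave.
Suspension figures are named by those two intervals: 9–8.

9–8 suspension.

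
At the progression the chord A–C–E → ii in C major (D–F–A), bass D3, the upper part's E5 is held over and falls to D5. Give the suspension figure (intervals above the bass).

At the second chord the bass is D3. The suspended E5 lies a ninth above the bass; after resolving down by step to D5, the interval above the bass becomes an octave.
Suspension figures are named by those two intervals: 9–8.

9–8 suspension.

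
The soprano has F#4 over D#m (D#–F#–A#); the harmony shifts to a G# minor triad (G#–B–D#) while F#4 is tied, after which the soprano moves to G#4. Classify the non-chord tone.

F#4 is a retardation.

The harmony at that moment is G# minor triad (G#, B, D#); F#4 is not a chord tone.
It is held over (the same pitch as the preceding F#4) and left by step up to G#4.
Held over from the previous chord and resolving up by step — a retardation.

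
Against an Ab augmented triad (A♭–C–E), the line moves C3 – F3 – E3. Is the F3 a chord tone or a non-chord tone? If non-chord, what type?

Non-chord tone — an appoggiatura.

The harmony at that moment is A♭ augmented triad (A♭, C, E); F3 is not a chord tone.
It is approached by leap up from C3 and left by step down to E3.
Leap in, step out — an appoggiatura.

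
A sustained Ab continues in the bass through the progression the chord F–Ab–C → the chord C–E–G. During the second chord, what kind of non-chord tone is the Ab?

Pedal tone (pedal point).

The harmony at that moment is C major triad (C, E, G); Ab is not a chord tone.
It is held over (the same pitch as the preceding Ab) and then sustained as the same pitch into the next harmony.
Sustained through a change of harmony — a pedal tone.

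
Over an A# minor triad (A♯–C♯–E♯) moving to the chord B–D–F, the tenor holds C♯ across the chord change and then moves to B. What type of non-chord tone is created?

C♯ is a suspension.

The harmony at that moment is B diminished triad (B, D, F); C♯ is not a chord tone.
It is held over (the same pitch as the preceding C♯) and left by step down to B.
Held over from the previous chord and resolving down by step — a suspension.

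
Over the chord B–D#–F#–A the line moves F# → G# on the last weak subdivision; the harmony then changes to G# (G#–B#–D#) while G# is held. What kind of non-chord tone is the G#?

G# is an anticipation.

The harmony at that moment is B dominant seventh chord (B, D#, F#, A); G# is not a chord tone.
It is approached by step up from F# and then sustained as the same pitch into the next harmony.
Arriving early and becoming a chord tone when the harmony changes — an anticipation.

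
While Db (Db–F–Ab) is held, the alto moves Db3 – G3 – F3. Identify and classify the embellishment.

G3 is an appoggiatura.

The harmony at that moment is Db major triad (Db, F, Ab); G3 is not a chord tone.
It is approached by leap up from Db3 and left by step down to F3.
Leap in, step out — an appoggiatura.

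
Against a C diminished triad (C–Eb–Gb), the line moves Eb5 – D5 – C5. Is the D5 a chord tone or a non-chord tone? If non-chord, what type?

Non-chord tone — a passing tone.

The harmony at that moment is C diminished triad (C, Eb, Gb); D5 is not a chord tone.
It is approached by step down from Eb5 and left by step down to C5.
Step in, step out in the same direction — a passing tone.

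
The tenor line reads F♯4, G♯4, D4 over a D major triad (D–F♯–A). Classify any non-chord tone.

The harmony at that moment is D major triad (D, F♯, A); G♯4 is not a chord tone.
It is approached by step up from F♯4 and left by leap down to D4.
Step in, leap out — an escape tone.

G♯4 is an escape tone.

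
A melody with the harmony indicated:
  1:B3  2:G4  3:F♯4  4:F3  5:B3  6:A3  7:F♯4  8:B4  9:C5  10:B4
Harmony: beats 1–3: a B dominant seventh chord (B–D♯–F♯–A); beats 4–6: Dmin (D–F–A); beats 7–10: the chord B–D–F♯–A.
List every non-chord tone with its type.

The harmony at that moment is B dominant seventh chord (B, D♯, F♯, A); G4 is not a chord tone.
It is approached by leap up from B3 and left by step down to F♯4.
Leap in, step out — an appoggiatura.
The harmony at that moment is D minor triad (D, F, A); B3 is not a chord tone.
It is approached by leap up from F3 and left by step down to A3.
Leap in, step out — an appoggiatura.
The harmony at that moment is B minor seventh chord (B, D, F♯, A); C5 is not a chord tone.
It is approached by step up from B4 and left by step down to B4.
Step away and step back to the same note — a neighbor tone (upper neighbor).

G4 (beat 2) — appoggiatura; B3 (beat 5) — appoggiatura; C5 (beat 9) — neighbor tone.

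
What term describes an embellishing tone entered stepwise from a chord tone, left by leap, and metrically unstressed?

Escape tone.

Approach: by step. Departure: by leap. Metric position: weak.
Step in, leap out, from a weak position — an escape tone (échappée). (It is the mirror image of the appoggiatura, which leaps in and steps out on a strong beat.)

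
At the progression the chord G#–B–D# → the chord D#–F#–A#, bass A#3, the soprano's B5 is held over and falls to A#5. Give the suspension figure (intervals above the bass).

At the second chord the bass is A#3. The suspended B5 lies a ninth above the bass; after resolving down by step to A#5, the interval above the bass becomes an octave.
Suspension figures are named by those two intervals: 9–8.

9–8 suspension.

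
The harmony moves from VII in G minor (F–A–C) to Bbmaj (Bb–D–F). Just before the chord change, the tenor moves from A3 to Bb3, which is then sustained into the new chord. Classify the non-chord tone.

The harmony at that moment is F major triad (F, A, C); Bb3 is not a chord tone.
It is approached by step up from A3 and then sustained as the same pitch into the next harmony.
Arriving early and becoming a chord tone when the harmony changes — an anticipation.

Bb3 is an anticipation.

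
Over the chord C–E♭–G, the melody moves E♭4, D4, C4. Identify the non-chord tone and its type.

The harmony at that moment is C minor triad (C, E♭, G); D4 is not a chord tone.
It is approached by step down from E♭4 and left by step down to C4.
Step in, step out in the same direction — a passing tone.

D4 is a passing tone.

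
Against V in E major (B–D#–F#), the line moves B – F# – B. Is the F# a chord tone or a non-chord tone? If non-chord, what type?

Chord tone (the fifth of B major triad).

B major triad contains B, D#, F#; F# is the fifth, so it is a chord tone.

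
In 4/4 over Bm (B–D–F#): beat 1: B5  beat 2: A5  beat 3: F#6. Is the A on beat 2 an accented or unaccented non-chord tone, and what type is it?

The harmony at that moment is B minor triad (B, D, F#); A5 is not a chord tone.
It is approached by step down from B5 and left by leap up to F#6.
Step in, leap out — an escape tone.
It falls on a weak beat, so it is unaccented.

Unaccented escape tone.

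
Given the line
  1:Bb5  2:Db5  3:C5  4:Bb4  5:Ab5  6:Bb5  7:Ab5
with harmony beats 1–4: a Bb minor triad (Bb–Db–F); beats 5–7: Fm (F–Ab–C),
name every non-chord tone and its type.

The harmony at that moment is Bb minor triad (Bb, Db, F); C5 is not a chord tone.
It is approached by step down from Db5 and left by step down to Bb4.
Step in, step out in the same direction — a passing tone.
The harmony at that moment is F minor triad (F, Ab, C); Bb5 is not a chord tone.
It is approached by step up from Ab5 and left by step down to Ab5.
Step away and step back to the same note — a neighbor tone (upper neighbor).

C5 (beat 3) — passing tone; Bb5 (beat 6) — neighbor tone.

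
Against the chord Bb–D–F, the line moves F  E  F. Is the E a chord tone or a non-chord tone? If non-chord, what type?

Non-chord tone — a neighbor tone.

The harmony at that moment is Bb major triad (Bb, D, F); E is not a chord tone.
It is approached by step down from F and left by step up to F.
Step away and step back to the same note — a neighbor tone (lower neighbor).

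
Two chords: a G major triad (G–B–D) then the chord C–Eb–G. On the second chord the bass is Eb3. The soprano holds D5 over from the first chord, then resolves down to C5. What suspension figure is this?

At the second chord the bass is Eb3. The suspended D5 lies a seventh above the bass; after resolving down by step to C5, the interval above the bass becomes a sixth.
Suspension figures are named by those two intervals: 7–6.

7–6 suspension.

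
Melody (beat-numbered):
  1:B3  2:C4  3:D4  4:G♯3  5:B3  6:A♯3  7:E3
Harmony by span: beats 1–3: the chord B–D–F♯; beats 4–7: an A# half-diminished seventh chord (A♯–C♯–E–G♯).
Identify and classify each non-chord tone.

The harmony at that moment is B minor triad (B, D, F♯); C4 is not a chord tone.
It is approached by step up from B3 and left by step up to D4.
Step in, step out in the same direction — a passing tone.
The harmony at that moment is A♯ half-diminished seventh chord (A♯, C♯, E, G♯); B3 is not a chord tone.
It is approached by leap up from G♯3 and left by step down to A♯3.
Leap in, step out — an appoggiatura.

C4 (beat 2) — passing tone; B3 (beat 5) — appoggiatura.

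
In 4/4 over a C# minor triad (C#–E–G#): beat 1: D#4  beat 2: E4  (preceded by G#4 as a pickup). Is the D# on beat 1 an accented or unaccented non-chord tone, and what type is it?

Accented appoggiatura.

The harmony at that moment is C# minor triad (C#, E, G#); D#4 is not a chord tone.
It is approached by leap down from G#4 and left by step up to E4.
Leap in, step out — an appoggiatura.
It falls on the downbeat, so it is accented.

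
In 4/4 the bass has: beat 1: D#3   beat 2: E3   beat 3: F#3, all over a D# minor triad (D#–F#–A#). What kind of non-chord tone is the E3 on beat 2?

The harmony at that moment is D# minor triad (D#, F#, A#); E3 is not a chord tone.
It is approached by step up from D#3 and left by step up to F#3.
Step in, step out in the same direction — a passing tone.

Passing tone.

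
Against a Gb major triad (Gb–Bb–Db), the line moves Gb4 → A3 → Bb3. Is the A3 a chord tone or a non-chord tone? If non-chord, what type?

The harmony at that moment is Gb major triad (Gb, Bb, Db); A3 is not a chord tone.
It is approached by leap down from Gb4 and left by step up to Bb3.
Leap in, step out — an appoggiatura.

Non-chord tone — an appoggiatura.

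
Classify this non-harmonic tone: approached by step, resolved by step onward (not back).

Approach: by step. Departure: by step, continuing in the same direction.
Stepwise on both sides with no change of direction means the note fills in the space between two different chord tones — a passing tone. (Had it turned back to its starting note it would be a neighbor tone instead.)

Passing tone.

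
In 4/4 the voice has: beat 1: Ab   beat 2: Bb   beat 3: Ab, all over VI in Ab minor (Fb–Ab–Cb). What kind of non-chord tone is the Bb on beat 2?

Upper neighbor tone.

The harmony at that moment is Fb major triad (Fb, Ab, Cb); Bb is not a chord tone.
It is approached by step up from Ab and left by step down to Ab.
Step away and step back to the same note — a neighbor tone (upper neighbor).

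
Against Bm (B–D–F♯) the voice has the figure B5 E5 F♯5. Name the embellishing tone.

E5 is an appoggiatura.

The harmony at that moment is B minor triad (B, D, F♯); E5 is not a chord tone.
It is approached by leap down from B5 and left by step up to F♯5.
Leap in, step out — an appoggiatura.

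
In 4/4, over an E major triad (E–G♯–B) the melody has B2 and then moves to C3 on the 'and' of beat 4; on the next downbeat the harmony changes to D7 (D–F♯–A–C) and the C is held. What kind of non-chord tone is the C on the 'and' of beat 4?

Anticipation.

The harmony at that moment is E major triad (E, G♯, B); C3 is not a chord tone.
It is approached by step up from B2 and then sustained as the same pitch into the next harmony.
Arriving early and becoming a chord tone when the harmony changes — an anticipation.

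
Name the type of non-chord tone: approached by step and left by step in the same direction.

Approach: by step. Departure: by step, continuing in the same direction.
Stepwise on both sides with no change of direction means the note fills in the space between two different chord tones — a passing tone. (Had it turned back to its starting note it would be a neighbor tone instead.)

Passing tone.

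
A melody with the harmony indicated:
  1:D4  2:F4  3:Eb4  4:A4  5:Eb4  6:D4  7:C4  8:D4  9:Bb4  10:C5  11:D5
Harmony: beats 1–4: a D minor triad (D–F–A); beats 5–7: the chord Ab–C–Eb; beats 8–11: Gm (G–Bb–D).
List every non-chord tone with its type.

Eb4 (beat 3) — escape tone; D4 (beat 6) — passing tone; C5 (beat 10) — passing tone.

The harmony at that moment is D minor triad (D, F, A); Eb4 is not a chord tone.
It is approached by step down from F4 and left by leap up to A4.
Step in, leap out — an escape tone.
The harmony at that moment is Ab major triad (Ab, C, Eb); D4 is not a chord tone.
It is approached by step down from Eb4 and left by step down to C4.
Step in, step out in the same direction — a passing tone.
The harmony at that moment is G minor triad (G, Bb, D); C5 is not a chord tone.
It is approached by step up from Bb4 and left by step up to D5.
Step in, step out in the same direction — a passing tone.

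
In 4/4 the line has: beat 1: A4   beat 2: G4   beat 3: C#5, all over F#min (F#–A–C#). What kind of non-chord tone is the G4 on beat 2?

The harmony at that moment is F# minor triad (F#, A, C#); G4 is not a chord tone.
It is approached by step down from A4 and left by leap up to C#5.
Step in, leap out, on a weak beat — an escape tone.

Escape tone.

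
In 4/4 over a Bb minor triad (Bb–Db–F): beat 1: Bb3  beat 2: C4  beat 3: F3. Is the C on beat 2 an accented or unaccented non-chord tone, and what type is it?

Unaccented escape tone.

The harmony at that moment is Bb minor triad (Bb, Db, F); C4 is not a chord tone.
It is approached by step up from Bb3 and left by leap down to F3.
Step in, leap out — an escape tone.
It falls on a weak beat, so it is unaccented.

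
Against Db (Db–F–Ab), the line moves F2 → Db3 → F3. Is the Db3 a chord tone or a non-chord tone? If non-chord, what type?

Chord tone (the root of Db major triad).

Db major triad contains Db, F, Ab; Db is the root, so it is a chord tone.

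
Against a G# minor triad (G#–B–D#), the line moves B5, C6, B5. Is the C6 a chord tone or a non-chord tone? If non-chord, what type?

The harmony at that moment is G# minor triad (G#, B, D#); C6 is not a chord tone.
It is approached by step up from B5 and left by step down to B5.
Step away and step back to the same note — a neighbor tone (upper neighbor).

Non-chord tone — a neighbor tone.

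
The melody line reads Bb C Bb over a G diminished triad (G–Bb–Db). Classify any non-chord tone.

C is a neighbor tone.

The harmony at that moment is G diminished triad (G, Bb, Db); C is not a chord tone.
It is approached by step up from Bb and left by step down to Bb.
Step away and step back to the same note — a neighbor tone (upper neighbor).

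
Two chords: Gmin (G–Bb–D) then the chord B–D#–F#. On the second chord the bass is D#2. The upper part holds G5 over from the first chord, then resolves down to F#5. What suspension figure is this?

4–3 suspension.

At the second chord the bass is D#2. The suspended G5 lies a fourth above the bass; after resolving down by step to F#5, the interval above the bass becomes a third.
Suspension figures are named by those two intervals: 4–3.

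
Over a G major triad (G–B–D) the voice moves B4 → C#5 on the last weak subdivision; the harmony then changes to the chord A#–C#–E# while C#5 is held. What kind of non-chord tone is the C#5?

The harmony at that moment is G major triad (G, B, D); C#5 is not a chord tone.
It is approached by step up from B4 and then sustained as the same pitch into the next harmony.
Arriving early and becoming a chord tone when the harmony changes — an anticipation.

C#5 is an anticipation.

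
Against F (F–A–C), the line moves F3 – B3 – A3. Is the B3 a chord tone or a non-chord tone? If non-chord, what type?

Non-chord tone — an appoggiatura.

The harmony at that moment is F major triad (F, A, C); B3 is not a chord tone.
It is approached by leap up from F3 and left by step down to A3.
Leap in, step out — an appoggiatura.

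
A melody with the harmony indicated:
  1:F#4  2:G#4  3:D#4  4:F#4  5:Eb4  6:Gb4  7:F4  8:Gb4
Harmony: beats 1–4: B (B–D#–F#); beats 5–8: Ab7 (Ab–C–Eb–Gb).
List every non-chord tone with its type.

G#4 (beat 2) — escape tone; F4 (beat 7) — neighbor tone.

The harmony at that moment is B major triad (B, D#, F#); G#4 is not a chord tone.
It is approached by step up from F#4 and left by leap down to D#4.
Step in, leap out — an escape tone.
The harmony at that moment is Ab dominant seventh chord (Ab, C, Eb, Gb); F4 is not a chord tone.
It is approached by step down from Gb4 and left by step up to Gb4.
Step away and step back to the same note — a neighbor tone (lower neighbor).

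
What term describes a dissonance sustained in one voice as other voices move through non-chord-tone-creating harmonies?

Pedal tone.

Approach: none. Departure: none — a single pitch is sustained while the chords change around it, passing through harmonies that do not contain it.
No melodic motion at all; the dissonance is created entirely by the moving harmonies against the stationary note — a pedal tone (pedal point).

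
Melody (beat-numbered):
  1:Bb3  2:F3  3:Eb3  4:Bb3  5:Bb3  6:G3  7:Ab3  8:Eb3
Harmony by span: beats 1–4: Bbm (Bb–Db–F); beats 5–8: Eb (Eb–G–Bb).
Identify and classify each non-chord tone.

Eb3 (beat 3) — escape tone; Ab3 (beat 7) — escape tone.

The harmony at that moment is Bb minor triad (Bb, Db, F); Eb3 is not a chord tone.
It is approached by step down from F3 and left by leap up to Bb3.
Step in, leap out — an escape tone.
The harmony at that moment is Eb major triad (Eb, G, Bb); Ab3 is not a chord tone.
It is approached by step up from G3 and left by leap down to Eb3.
Step in, leap out — an escape tone.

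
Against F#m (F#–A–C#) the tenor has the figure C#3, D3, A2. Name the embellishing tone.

The harmony at that moment is F# minor triad (F#, A, C#); D3 is not a chord tone.
It is approached by step up from C#3 and left by leap down to A2.
Step in, leap out — an escape tone.

D3 is an escape tone.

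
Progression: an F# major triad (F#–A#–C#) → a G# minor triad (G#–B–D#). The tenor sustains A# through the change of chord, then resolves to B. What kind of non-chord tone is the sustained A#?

The harmony at that moment is G# minor triad (G#, B, D#); A# is not a chord tone.
It is held over (the same pitch as the preceding A#) and left by step up to B.
Held over from the previous chord and resolving up by step — a retardation.

A# is a retardation.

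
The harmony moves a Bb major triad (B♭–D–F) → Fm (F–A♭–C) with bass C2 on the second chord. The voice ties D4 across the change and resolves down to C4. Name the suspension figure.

9–8 suspension.

At the second chord the bass is C2. The suspended D4 lies a ninth above the bass; after resolving down by step to C4, the interval above the bass becomes an octave.
Suspension figures are named by those two intervals: 9–8.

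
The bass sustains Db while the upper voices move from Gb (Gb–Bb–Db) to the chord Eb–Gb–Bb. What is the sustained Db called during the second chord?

The harmony at that moment is Eb minor triad (Eb, Gb, Bb); Db is not a chord tone.
It is held over (the same pitch as the preceding Db) and then sustained as the same pitch into the next harmony.
Sustained through a change of harmony — a pedal tone.

Pedal tone (pedal point).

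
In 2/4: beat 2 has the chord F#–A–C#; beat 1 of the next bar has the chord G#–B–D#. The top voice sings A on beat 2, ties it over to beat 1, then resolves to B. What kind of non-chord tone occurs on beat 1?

The harmony at that moment is G# minor triad (G#, B, D#); A is not a chord tone.
It is held over (the same pitch as the preceding A) and left by step up to B.
Held over from the previous chord and resolving up by step — a retardation.

Retardation.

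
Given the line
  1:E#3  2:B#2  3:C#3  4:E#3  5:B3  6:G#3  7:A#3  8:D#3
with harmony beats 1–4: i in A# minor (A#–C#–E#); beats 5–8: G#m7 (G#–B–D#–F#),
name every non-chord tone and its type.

The harmony at that moment is A# minor triad (A#, C#, E#); B#2 is not a chord tone.
It is approached by leap down from E#3 and left by step up to C#3.
Leap in, step out — an appoggiatura.
The harmony at that moment is G# minor seventh chord (G#, B, D#, F#); A#3 is not a chord tone.
It is approached by step up from G#3 and left by leap down to D#3.
Step in, leap out — an escape tone.

B#2 (beat 2) — appoggiatura; A#3 (beat 7) — escape tone.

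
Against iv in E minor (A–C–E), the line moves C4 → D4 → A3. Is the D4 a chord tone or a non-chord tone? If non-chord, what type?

The harmony at that moment is A minor triad (A, C, E); D4 is not a chord tone.
It is approached by step up from C4 and left by leap down to A3.
Step in, leap out — an escape tone.

Non-chord tone — an escape tone.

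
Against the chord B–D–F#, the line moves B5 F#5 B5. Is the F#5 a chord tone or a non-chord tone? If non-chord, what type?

Chord tone (the fifth of B minor triad).

B minor triad contains B, D, F#; F# is the fifth, so it is a chord tone.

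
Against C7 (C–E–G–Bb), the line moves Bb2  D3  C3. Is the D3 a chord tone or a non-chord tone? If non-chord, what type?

Non-chord tone — an appoggiatura.

The harmony at that moment is C dominant seventh chord (C, E, G, Bb); D3 is not a chord tone.
It is approached by leap up from Bb2 and left by step down to C3.
Leap in, step out — an appoggiatura.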